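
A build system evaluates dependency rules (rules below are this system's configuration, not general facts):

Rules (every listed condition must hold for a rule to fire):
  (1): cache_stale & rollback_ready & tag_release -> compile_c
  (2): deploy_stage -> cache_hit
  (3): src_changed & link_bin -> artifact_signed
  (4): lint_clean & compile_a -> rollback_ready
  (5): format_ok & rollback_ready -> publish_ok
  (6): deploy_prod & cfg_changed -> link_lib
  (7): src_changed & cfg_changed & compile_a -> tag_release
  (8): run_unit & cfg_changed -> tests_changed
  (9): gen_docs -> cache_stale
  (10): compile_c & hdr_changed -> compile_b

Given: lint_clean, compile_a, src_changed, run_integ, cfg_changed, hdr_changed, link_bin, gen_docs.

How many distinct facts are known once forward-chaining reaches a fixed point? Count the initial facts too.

Round 1: (3) [src_changed & link_bin -> artifact_signed]; (4) [lint_clean & compile_a -> rollback_ready]; (7) [src_changed & cfg_changed & compile_a -> tag_release]; (9) [gen_docs -> cache_stale]. New: artifact_signed, rollback_ready, tag_release, cache_stale.
Round 2: (1) [cache_stale & rollback_ready & tag_release -> compile_c]. New: compile_c.
Round 3: (10) [compile_c & hdr_changed -> compile_b]. New: compile_b.
Closure: {artifact_signed, cache_stale, cfg_changed, compile_a, compile_b, compile_c, gen_docs, hdr_changed, link_bin, lint_clean, rollback_ready, run_integ, src_changed, tag_release} — 14 facts.

14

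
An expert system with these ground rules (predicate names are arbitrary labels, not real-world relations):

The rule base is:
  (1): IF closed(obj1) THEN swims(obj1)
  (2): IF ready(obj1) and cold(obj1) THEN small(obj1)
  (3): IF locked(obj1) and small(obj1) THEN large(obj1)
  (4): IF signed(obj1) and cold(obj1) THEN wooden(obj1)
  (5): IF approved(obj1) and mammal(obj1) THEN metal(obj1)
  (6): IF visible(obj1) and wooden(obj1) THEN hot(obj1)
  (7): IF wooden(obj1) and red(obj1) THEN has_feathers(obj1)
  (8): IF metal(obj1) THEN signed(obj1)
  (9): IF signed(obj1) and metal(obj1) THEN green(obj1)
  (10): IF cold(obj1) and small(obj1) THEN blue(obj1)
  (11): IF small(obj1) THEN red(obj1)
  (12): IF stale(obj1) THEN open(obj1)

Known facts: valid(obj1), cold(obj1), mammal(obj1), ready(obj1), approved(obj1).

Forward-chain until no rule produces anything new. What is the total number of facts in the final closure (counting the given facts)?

Round 1: (2) [IF ready(obj1) and cold(obj1) THEN small(obj1)]; (5) [IF approved(obj1) and mammal(obj1) THEN metal(obj1)]. New: small(obj1), metal(obj1).
Round 2: (8) [IF metal(obj1) THEN signed(obj1)]; (10) [IF cold(obj1) and small(obj1) THEN blue(obj1)]; (11) [IF small(obj1) THEN red(obj1)]. New: signed(obj1), blue(obj1), red(obj1).
Round 3: (4) [IF signed(obj1) and cold(obj1) THEN wooden(obj1)]; (9) [IF signed(obj1) and metal(obj1) THEN green(obj1)]. New: wooden(obj1), green(obj1).
Round 4: (7) [IF wooden(obj1) and red(obj1) THEN has_feathers(obj1)]. New: has_feathers(obj1).
Closure: {approved(obj1), blue(obj1), cold(obj1), green(obj1), has_feathers(obj1), mammal(obj1), metal(obj1), ready(obj1), red(obj1), signed(obj1), small(obj1), valid(obj1), wooden(obj1)} — 13 facts.

13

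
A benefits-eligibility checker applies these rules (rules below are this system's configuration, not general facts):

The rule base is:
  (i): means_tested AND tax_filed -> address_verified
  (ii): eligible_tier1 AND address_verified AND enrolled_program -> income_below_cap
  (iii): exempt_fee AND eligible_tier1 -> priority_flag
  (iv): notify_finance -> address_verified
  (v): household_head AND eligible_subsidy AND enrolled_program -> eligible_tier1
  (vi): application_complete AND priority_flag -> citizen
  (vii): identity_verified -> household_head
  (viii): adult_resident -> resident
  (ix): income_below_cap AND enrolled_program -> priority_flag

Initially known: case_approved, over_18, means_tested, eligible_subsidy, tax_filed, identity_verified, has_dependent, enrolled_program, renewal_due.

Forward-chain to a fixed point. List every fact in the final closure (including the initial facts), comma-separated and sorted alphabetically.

address_verified, case_approved, eligible_subsidy, eligible_tier1, enrolled_program, has_dependent, household_head, identity_verified, income_below_cap, means_tested, over_18, priority_flag, renewal_due, tax_filed

[1] (i) [means_tested AND tax_filed -> address_verified]; (vii) [identity_verified -> household_head]. ⇒ new: address_verified, household_head.
[2] (v) [household_head AND eligible_subsidy AND enrolled_program -> eligible_tier1]. ⇒ new: eligible_tier1.
[3] (ii) [eligible_tier1 AND address_verified AND enrolled_program -> income_below_cap]. ⇒ new: income_below_cap.
[4] (ix) [income_below_cap AND enrolled_program -> priority_flag]. ⇒ new: priority_flag.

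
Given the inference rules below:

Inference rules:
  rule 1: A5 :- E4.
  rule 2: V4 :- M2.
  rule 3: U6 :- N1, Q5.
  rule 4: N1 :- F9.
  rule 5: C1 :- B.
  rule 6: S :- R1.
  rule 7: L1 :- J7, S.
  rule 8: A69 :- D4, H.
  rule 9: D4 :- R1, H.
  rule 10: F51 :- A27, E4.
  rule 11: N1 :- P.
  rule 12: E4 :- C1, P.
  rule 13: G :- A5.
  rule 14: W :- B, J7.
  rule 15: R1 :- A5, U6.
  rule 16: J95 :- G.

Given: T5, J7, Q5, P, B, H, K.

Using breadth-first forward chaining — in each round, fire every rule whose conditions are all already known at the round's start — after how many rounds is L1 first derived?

6

[1] rule 5 [C1 :- B.]; rule 11 [N1 :- P.]; rule 14 [W :- B, J7.]. ⇒ new: C1, N1, W.
[2] rule 3 [U6 :- N1, Q5.]; rule 12 [E4 :- C1, P.]. ⇒ new: U6, E4.
[3] rule 1 [A5 :- E4.]. ⇒ new: A5.
[4] rule 13 [G :- A5.]; rule 15 [R1 :- A5, U6.]. ⇒ new: G, R1.
[5] rule 6 [S :- R1.]; rule 9 [D4 :- R1, H.]; rule 16 [J95 :- G.]. ⇒ new: S, D4, J95.
[6] rule 7 [L1 :- J7, S.]; rule 8 [A69 :- D4, H.]. ⇒ new: L1, A69.
L1 first appears in round 6.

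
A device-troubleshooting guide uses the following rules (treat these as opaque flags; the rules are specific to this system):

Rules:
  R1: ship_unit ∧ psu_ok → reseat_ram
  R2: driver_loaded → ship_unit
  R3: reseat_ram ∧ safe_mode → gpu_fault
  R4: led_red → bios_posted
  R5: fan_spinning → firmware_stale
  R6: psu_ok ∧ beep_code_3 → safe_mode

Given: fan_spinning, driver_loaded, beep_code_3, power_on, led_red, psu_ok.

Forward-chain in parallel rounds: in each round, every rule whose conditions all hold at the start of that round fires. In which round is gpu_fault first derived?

Round 1: R2 [driver_loaded → ship_unit]; R4 [led_red → bios_posted]; R5 [fan_spinning → firmware_stale]; R6 [psu_ok ∧ beep_code_3 → safe_mode]. Adds ship_unit, bios_posted, firmware_stale, safe_mode.
Round 2: R1 [ship_unit ∧ psu_ok → reseat_ram]. Adds reseat_ram.
Round 3: R3 [reseat_ram ∧ safe_mode → gpu_fault]. Adds gpu_fault.
gpu_fault first appears in round 3.

3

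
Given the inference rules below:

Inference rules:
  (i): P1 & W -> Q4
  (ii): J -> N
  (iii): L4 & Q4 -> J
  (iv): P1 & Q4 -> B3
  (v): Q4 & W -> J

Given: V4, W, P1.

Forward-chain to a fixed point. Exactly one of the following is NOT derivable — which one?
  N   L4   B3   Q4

L4

Round 1 — (i), derive Q4.
Round 2 — (iv), (v), derive B3, J.
Round 3 — (ii), derive N.
Derived: Q4 (round 1), B3 (round 2), N (round 3). L4 never appears in any round.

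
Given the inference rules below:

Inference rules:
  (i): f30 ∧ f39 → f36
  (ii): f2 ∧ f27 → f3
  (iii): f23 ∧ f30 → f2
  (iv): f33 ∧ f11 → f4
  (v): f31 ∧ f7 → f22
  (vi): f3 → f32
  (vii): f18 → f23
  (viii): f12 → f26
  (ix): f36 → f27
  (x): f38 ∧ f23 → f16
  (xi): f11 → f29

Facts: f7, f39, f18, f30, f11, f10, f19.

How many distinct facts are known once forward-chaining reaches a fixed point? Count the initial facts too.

14

Round 1: (i) [f30 ∧ f39 → f36]; (vii) [f18 → f23]; (xi) [f11 → f29]. Adds f36, f23, f29.
Round 2: (iii) [f23 ∧ f30 → f2]; (ix) [f36 → f27]. Adds f2, f27.
Round 3: (ii) [f2 ∧ f27 → f3]. Adds f3.
Round 4: (vi) [f3 → f32]. Adds f32.
Closure: {f10, f11, f18, f19, f2, f23, f27, f29, f3, f30, f32, f36, f39, f7} — 14 facts.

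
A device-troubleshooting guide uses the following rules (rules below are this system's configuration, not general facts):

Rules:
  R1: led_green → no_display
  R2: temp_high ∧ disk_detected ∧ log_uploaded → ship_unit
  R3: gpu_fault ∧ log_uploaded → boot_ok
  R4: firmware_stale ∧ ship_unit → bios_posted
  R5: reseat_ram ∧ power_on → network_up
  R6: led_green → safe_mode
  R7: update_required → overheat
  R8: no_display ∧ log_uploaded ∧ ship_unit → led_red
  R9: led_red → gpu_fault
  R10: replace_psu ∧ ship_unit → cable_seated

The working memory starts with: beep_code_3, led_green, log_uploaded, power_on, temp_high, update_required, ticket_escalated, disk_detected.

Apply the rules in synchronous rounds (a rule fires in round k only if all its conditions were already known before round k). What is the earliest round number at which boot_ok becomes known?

Round 1 — R1, R2, R6, R7, derive no_display, ship_unit, safe_mode, overheat.
Round 2 — R8, derive led_red.
Round 3 — R9, derive gpu_fault.
Round 4 — R3, derive boot_ok.
boot_ok first appears in round 4.

4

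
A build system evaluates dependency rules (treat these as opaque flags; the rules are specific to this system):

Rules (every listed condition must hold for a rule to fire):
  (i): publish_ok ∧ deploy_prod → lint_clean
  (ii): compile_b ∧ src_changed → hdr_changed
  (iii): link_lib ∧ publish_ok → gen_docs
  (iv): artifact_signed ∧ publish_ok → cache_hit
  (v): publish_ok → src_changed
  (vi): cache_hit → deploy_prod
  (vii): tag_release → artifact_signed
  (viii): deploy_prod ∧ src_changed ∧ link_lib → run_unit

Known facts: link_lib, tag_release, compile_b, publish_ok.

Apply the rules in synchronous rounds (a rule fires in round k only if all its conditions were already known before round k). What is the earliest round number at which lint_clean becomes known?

Round 1: (iii) [link_lib ∧ publish_ok → gen_docs]; (v) [publish_ok → src_changed]; (vii) [tag_release → artifact_signed]. Adds gen_docs, src_changed, artifact_signed.
Round 2: (ii) [compile_b ∧ src_changed → hdr_changed]; (iv) [artifact_signed ∧ publish_ok → cache_hit]. Adds hdr_changed, cache_hit.
Round 3: (vi) [cache_hit → deploy_prod]. Adds deploy_prod.
Round 4: (i) [publish_ok ∧ deploy_prod → lint_clean]; (viii) [deploy_prod ∧ src_changed ∧ link_lib → run_unit]. Adds lint_clean, run_unit.
lint_clean first appears in round 4.

4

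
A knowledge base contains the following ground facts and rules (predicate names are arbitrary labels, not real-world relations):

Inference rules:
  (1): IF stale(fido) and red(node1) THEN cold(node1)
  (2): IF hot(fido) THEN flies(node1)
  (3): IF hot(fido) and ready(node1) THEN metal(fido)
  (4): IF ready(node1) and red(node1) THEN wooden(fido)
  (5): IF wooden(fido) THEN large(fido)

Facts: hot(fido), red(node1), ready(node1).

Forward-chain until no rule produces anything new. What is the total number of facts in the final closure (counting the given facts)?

7

Round 1 fires (2), (3), (4), giving flies(node1), metal(fido), wooden(fido).
Round 2 fires (5), giving large(fido).
Closure: {flies(node1), hot(fido), large(fido), metal(fido), ready(node1), red(node1), wooden(fido)} — 7 facts.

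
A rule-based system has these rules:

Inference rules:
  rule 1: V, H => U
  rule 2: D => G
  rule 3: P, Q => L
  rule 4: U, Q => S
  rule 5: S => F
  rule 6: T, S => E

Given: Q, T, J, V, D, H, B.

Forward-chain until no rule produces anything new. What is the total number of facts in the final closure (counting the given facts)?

Round 1 fires rule 1, rule 2, giving U, G.
Round 2 fires rule 4, giving S.
Round 3 fires rule 5, rule 6, giving F, E.
Closure: {B, D, E, F, G, H, J, Q, S, T, U, V} — 12 facts.

12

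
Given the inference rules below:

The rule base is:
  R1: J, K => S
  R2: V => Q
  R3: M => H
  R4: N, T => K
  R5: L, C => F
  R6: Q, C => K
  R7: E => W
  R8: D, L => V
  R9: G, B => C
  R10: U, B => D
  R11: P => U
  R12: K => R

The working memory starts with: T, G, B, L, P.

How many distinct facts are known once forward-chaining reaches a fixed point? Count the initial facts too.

13

[1] R9 [G, B => C]; R11 [P => U]. ⇒ new: C, U.
[2] R5 [L, C => F]; R10 [U, B => D]. ⇒ new: F, D.
[3] R8 [D, L => V]. ⇒ new: V.
[4] R2 [V => Q]. ⇒ new: Q.
[5] R6 [Q, C => K]. ⇒ new: K.
[6] R12 [K => R]. ⇒ new: R.
Closure: {B, C, D, F, G, K, L, P, Q, R, T, U, V} — 13 facts.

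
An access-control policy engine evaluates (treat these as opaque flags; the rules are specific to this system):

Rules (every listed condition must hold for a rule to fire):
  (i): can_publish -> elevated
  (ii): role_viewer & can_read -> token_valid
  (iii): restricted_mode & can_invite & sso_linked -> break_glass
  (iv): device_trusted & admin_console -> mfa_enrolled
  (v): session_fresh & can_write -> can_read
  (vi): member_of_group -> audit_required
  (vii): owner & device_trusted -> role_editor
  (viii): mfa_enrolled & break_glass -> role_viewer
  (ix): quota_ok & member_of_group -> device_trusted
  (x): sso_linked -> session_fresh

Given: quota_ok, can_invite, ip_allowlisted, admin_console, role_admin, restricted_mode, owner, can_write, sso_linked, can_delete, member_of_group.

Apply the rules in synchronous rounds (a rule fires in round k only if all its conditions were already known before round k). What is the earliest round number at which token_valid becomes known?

Round 1: (iii) [restricted_mode & can_invite & sso_linked -> break_glass]; (vi) [member_of_group -> audit_required]; (ix) [quota_ok & member_of_group -> device_trusted]; (x) [sso_linked -> session_fresh]. New: break_glass, audit_required, device_trusted, session_fresh.
Round 2: (iv) [device_trusted & admin_console -> mfa_enrolled]; (v) [session_fresh & can_write -> can_read]; (vii) [owner & device_trusted -> role_editor]. New: mfa_enrolled, can_read, role_editor.
Round 3: (viii) [mfa_enrolled & break_glass -> role_viewer]. New: role_viewer.
Round 4: (ii) [role_viewer & can_read -> token_valid]. New: token_valid.
token_valid first appears in round 4.

4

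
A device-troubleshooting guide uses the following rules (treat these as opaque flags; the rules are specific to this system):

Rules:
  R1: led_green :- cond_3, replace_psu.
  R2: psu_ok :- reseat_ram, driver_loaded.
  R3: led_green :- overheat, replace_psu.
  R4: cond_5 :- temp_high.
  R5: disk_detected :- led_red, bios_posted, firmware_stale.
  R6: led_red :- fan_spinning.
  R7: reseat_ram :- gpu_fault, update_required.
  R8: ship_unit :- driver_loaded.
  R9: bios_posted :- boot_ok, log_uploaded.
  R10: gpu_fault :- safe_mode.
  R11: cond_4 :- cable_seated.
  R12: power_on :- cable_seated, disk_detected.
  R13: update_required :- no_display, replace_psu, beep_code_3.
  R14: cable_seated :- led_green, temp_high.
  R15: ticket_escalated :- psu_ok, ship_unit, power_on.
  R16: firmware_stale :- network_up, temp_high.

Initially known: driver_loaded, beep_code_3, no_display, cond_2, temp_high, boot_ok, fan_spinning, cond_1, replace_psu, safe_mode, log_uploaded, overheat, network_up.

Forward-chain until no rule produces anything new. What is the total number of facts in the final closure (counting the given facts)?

28

Round 1 — R3, R4, R6, R8, R9, R10, R13, R16, derive led_green, cond_5, led_red, ship_unit, bios_posted, gpu_fault, update_required, firmware_stale.
Round 2 — R5, R7, R14, derive disk_detected, reseat_ram, cable_seated.
Round 3 — R2, R11, R12, derive psu_ok, cond_4, power_on.
Round 4 — R15, derive ticket_escalated.
Closure: {beep_code_3, bios_posted, boot_ok, cable_seated, cond_1, cond_2, cond_4, cond_5, disk_detected, driver_loaded, fan_spinning, firmware_stale, gpu_fault, led_green, led_red, log_uploaded, network_up, no_display, overheat, power_on, psu_ok, replace_psu, reseat_ram, safe_mode, ship_unit, temp_high, ticket_escalated, update_required} — 28 facts.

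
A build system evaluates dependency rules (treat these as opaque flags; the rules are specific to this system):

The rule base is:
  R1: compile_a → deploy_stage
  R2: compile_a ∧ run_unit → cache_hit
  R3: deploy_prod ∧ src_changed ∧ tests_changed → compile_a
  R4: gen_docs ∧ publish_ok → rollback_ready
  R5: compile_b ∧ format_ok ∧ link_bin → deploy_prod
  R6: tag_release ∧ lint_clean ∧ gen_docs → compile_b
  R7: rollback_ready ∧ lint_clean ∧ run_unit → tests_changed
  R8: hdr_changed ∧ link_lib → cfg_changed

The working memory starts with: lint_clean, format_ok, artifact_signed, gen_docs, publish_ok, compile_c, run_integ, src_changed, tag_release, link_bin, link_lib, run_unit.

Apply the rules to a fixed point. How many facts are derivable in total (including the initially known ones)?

[1] R4 [gen_docs ∧ publish_ok → rollback_ready]; R6 [tag_release ∧ lint_clean ∧ gen_docs → compile_b]. ⇒ new: rollback_ready, compile_b.
[2] R5 [compile_b ∧ format_ok ∧ link_bin → deploy_prod]; R7 [rollback_ready ∧ lint_clean ∧ run_unit → tests_changed]. ⇒ new: deploy_prod, tests_changed.
[3] R3 [deploy_prod ∧ src_changed ∧ tests_changed → compile_a]. ⇒ new: compile_a.
[4] R1 [compile_a → deploy_stage]; R2 [compile_a ∧ run_unit → cache_hit]. ⇒ new: deploy_stage, cache_hit.
Closure: {artifact_signed, cache_hit, compile_a, compile_b, compile_c, deploy_prod, deploy_stage, format_ok, gen_docs, link_bin, link_lib, lint_clean, publish_ok, rollback_ready, run_integ, run_unit, src_changed, tag_release, tests_changed} — 19 facts.

19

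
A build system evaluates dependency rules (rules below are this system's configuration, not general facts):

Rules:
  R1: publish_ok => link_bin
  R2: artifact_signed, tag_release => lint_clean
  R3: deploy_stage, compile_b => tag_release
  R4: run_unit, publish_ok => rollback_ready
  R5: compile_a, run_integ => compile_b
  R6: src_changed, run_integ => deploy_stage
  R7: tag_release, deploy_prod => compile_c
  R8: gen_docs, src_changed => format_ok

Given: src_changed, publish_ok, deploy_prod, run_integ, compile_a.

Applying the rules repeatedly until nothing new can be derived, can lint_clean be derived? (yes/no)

Round 1 — R1, R5, R6, derive link_bin, compile_b, deploy_stage.
Round 2 — R3, derive tag_release.
Round 3 — R7, derive compile_c.
Fixed point reached. lint_clean is concluded only by R2; R2 needs artifact_signed (never derived).

no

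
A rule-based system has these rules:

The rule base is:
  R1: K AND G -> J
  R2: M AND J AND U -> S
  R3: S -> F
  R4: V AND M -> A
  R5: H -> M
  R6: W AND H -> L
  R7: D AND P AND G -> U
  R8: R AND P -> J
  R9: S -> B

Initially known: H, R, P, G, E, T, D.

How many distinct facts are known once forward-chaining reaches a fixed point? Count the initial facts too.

Round 1 fires R5, R7, R8, giving M, U, J.
Round 2 fires R2, giving S.
Round 3 fires R3, R9, giving F, B.
Closure: {B, D, E, F, G, H, J, M, P, R, S, T, U} — 13 facts.

13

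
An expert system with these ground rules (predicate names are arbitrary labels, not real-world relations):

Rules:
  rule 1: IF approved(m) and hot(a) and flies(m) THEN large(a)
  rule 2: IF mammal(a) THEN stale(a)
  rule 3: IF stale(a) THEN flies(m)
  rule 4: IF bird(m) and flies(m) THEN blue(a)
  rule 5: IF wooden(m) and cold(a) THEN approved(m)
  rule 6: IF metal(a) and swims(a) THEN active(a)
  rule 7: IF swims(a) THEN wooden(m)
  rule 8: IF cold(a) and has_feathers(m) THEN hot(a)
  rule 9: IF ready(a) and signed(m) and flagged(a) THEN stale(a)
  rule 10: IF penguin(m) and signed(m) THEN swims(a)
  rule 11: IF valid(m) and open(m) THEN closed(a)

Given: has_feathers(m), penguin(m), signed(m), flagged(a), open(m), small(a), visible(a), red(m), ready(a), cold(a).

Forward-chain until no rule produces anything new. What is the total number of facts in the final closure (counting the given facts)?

17

Round 1 fires rule 8, rule 9, rule 10, giving hot(a), stale(a), swims(a).
Round 2 fires rule 3, rule 7, giving flies(m), wooden(m).
Round 3 fires rule 5, giving approved(m).
Round 4 fires rule 1, giving large(a).
Closure: {approved(m), cold(a), flagged(a), flies(m), has_feathers(m), hot(a), large(a), open(m), penguin(m), ready(a), red(m), signed(m), small(a), stale(a), swims(a), visible(a), wooden(m)} — 17 facts.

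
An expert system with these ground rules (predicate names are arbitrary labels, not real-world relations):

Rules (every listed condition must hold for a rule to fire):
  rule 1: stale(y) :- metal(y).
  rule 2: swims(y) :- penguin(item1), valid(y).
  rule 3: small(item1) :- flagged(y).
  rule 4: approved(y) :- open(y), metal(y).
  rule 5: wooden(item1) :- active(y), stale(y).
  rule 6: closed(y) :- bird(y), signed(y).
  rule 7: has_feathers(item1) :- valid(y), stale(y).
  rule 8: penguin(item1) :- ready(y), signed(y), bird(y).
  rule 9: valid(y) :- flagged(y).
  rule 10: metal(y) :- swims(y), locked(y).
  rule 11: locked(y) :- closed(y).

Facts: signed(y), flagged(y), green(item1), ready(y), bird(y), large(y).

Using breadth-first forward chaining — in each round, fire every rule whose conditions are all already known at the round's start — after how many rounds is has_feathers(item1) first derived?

[1] rule 3 [small(item1) :- flagged(y).]; rule 6 [closed(y) :- bird(y), signed(y).]; rule 8 [penguin(item1) :- ready(y), signed(y), bird(y).]; rule 9 [valid(y) :- flagged(y).]. ⇒ new: small(item1), closed(y), penguin(item1), valid(y).
[2] rule 2 [swims(y) :- penguin(item1), valid(y).]; rule 11 [locked(y) :- closed(y).]. ⇒ new: swims(y), locked(y).
[3] rule 10 [metal(y) :- swims(y), locked(y).]. ⇒ new: metal(y).
[4] rule 1 [stale(y) :- metal(y).]. ⇒ new: stale(y).
[5] rule 7 [has_feathers(item1) :- valid(y), stale(y).]. ⇒ new: has_feathers(item1).
has_feathers(item1) first appears in round 5.

5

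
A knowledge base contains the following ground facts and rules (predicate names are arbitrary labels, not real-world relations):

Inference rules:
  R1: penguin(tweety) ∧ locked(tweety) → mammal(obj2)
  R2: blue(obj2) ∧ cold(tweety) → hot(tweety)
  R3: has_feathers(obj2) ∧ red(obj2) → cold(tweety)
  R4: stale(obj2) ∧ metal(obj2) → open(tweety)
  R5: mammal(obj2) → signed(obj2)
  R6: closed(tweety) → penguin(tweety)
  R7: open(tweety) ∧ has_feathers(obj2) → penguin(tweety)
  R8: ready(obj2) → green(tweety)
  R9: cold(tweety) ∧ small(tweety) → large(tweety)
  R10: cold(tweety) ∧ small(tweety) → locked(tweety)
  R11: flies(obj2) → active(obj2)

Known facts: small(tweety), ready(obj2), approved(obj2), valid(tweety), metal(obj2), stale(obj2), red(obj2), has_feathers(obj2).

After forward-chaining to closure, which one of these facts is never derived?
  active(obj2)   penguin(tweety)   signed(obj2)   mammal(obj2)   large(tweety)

Round 1 fires R3, R4, R8, giving cold(tweety), open(tweety), green(tweety).
Round 2 fires R7, R9, R10, giving penguin(tweety), large(tweety), locked(tweety).
Round 3 fires R1, giving mammal(obj2).
Round 4 fires R5, giving signed(obj2).
Derived: penguin(tweety) (round 2), large(tweety) (round 2), mammal(obj2) (round 3), signed(obj2) (round 4). active(obj2) never appears in any round.

active(obj2)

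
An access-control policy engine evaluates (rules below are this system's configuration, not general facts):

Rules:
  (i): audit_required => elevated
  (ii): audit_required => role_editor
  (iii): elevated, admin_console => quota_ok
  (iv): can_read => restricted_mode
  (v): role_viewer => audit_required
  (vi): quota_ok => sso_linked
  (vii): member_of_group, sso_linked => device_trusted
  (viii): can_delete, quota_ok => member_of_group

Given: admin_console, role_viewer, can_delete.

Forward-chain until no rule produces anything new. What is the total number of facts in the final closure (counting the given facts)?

10

[1] (v) [role_viewer => audit_required]. ⇒ new: audit_required.
[2] (i) [audit_required => elevated]; (ii) [audit_required => role_editor]. ⇒ new: elevated, role_editor.
[3] (iii) [elevated, admin_console => quota_ok]. ⇒ new: quota_ok.
[4] (vi) [quota_ok => sso_linked]; (viii) [can_delete, quota_ok => member_of_group]. ⇒ new: sso_linked, member_of_group.
[5] (vii) [member_of_group, sso_linked => device_trusted]. ⇒ new: device_trusted.
Closure: {admin_console, audit_required, can_delete, device_trusted, elevated, member_of_group, quota_ok, role_editor, role_viewer, sso_linked} — 10 facts.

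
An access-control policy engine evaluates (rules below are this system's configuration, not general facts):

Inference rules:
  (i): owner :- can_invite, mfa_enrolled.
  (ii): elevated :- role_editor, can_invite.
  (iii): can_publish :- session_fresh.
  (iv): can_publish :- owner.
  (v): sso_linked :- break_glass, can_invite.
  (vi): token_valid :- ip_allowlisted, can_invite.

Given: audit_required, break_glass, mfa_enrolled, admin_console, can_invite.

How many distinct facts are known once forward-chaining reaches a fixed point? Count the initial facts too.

Round 1 fires (i), (v), giving owner, sso_linked.
Round 2 fires (iv), giving can_publish.
Closure: {admin_console, audit_required, break_glass, can_invite, can_publish, mfa_enrolled, owner, sso_linked} — 8 facts.

8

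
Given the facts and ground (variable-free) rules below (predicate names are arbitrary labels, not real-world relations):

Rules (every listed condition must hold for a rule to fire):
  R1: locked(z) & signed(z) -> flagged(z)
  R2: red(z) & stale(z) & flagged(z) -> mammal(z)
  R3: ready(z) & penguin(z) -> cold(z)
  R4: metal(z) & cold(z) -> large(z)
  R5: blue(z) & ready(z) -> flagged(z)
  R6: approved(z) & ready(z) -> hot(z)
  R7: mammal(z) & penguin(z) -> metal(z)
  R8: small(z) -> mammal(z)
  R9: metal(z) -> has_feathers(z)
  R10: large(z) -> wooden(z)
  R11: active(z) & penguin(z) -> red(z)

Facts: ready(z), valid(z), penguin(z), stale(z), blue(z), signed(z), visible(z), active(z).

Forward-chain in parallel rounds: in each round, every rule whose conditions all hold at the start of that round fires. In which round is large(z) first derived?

4

Round 1 fires R3, R5, R11, giving cold(z), flagged(z), red(z).
Round 2 fires R2, giving mammal(z).
Round 3 fires R7, giving metal(z).
Round 4 fires R4, R9, giving large(z), has_feathers(z).
large(z) first appears in round 4.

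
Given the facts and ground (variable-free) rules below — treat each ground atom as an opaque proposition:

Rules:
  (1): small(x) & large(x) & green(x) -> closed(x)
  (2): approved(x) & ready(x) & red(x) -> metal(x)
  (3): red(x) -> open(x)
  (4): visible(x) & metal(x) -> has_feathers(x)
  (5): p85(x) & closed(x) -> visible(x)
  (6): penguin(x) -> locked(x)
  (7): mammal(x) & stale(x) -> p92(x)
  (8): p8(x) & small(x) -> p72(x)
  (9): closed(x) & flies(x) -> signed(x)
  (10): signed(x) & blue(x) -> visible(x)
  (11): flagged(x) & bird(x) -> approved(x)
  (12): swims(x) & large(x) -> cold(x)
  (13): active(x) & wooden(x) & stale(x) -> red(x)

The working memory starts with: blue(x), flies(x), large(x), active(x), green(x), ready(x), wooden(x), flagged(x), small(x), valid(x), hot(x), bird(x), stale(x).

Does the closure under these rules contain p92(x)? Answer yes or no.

Round 1: (1) [small(x) & large(x) & green(x) -> closed(x)]; (11) [flagged(x) & bird(x) -> approved(x)]; (13) [active(x) & wooden(x) & stale(x) -> red(x)]. New: closed(x), approved(x), red(x).
Round 2: (2) [approved(x) & ready(x) & red(x) -> metal(x)]; (3) [red(x) -> open(x)]; (9) [closed(x) & flies(x) -> signed(x)]. New: metal(x), open(x), signed(x).
Round 3: (10) [signed(x) & blue(x) -> visible(x)]. New: visible(x).
Round 4: (4) [visible(x) & metal(x) -> has_feathers(x)]. New: has_feathers(x).
Fixed point reached. p92(x) is concluded only by (7); (7) needs mammal(x) (never derived).

no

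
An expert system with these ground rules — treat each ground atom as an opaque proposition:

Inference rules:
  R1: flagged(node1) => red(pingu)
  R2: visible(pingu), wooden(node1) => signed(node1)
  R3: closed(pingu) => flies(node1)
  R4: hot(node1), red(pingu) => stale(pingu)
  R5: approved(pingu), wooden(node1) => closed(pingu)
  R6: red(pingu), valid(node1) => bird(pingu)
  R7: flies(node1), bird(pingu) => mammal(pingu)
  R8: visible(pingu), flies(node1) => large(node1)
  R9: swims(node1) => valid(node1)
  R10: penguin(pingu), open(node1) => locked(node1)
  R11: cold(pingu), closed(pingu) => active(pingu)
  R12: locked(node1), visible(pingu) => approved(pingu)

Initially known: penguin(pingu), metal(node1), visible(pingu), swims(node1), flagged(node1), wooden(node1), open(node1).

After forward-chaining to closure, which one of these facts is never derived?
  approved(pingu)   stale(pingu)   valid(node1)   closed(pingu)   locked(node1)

stale(pingu)

Round 1 — R1, R2, R9, R10, derive red(pingu), signed(node1), valid(node1), locked(node1).
Round 2 — R6, R12, derive bird(pingu), approved(pingu).
Round 3 — R5, derive closed(pingu).
Round 4 — R3, derive flies(node1).
Round 5 — R7, R8, derive mammal(pingu), large(node1).
Derived: closed(pingu) (round 3), valid(node1) (round 1), locked(node1) (round 1), approved(pingu) (round 2). stale(pingu) never appears in any round.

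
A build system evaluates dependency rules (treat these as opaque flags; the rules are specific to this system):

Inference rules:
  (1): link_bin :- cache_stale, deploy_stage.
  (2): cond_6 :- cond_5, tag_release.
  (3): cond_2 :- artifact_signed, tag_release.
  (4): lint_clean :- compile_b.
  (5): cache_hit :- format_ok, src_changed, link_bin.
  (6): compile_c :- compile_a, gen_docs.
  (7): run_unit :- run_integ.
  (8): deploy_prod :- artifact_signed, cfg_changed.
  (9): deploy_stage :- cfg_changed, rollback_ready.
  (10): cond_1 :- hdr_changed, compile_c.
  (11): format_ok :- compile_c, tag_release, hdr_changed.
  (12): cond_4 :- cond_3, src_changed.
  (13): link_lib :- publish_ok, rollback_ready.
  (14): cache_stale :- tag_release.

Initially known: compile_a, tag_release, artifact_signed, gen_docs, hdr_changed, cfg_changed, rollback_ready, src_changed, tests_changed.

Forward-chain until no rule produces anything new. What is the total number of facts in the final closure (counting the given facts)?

Round 1 fires (3), (6), (8), (9), (14), giving cond_2, compile_c, deploy_prod, deploy_stage, cache_stale.
Round 2 fires (1), (10), (11), giving link_bin, cond_1, format_ok.
Round 3 fires (5), giving cache_hit.
Closure: {artifact_signed, cache_hit, cache_stale, cfg_changed, compile_a, compile_c, cond_1, cond_2, deploy_prod, deploy_stage, format_ok, gen_docs, hdr_changed, link_bin, rollback_ready, src_changed, tag_release, tests_changed} — 18 facts.

18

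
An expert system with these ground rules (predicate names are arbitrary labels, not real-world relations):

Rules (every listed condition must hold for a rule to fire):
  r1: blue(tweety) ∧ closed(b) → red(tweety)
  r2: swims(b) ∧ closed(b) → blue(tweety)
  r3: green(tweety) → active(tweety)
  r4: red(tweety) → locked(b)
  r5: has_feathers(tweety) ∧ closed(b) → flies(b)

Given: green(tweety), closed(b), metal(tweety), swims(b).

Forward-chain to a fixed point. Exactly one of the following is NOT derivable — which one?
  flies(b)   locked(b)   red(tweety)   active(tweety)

flies(b)

Round 1 fires r2, r3, giving blue(tweety), active(tweety).
Round 2 fires r1, giving red(tweety).
Round 3 fires r4, giving locked(b).
Derived: active(tweety) (round 1), locked(b) (round 3), red(tweety) (round 2). flies(b) never appears in any round.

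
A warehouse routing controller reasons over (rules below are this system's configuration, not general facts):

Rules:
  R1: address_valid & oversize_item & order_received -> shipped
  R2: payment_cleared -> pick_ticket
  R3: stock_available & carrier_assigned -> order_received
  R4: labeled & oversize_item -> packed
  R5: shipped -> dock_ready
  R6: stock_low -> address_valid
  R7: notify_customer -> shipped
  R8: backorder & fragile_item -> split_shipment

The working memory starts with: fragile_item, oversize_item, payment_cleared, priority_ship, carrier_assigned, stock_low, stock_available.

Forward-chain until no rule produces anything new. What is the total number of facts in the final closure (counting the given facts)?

Round 1: R2 [payment_cleared -> pick_ticket]; R3 [stock_available & carrier_assigned -> order_received]; R6 [stock_low -> address_valid]. Adds pick_ticket, order_received, address_valid.
Round 2: R1 [address_valid & oversize_item & order_received -> shipped]. Adds shipped.
Round 3: R5 [shipped -> dock_ready]. Adds dock_ready.
Closure: {address_valid, carrier_assigned, dock_ready, fragile_item, order_received, oversize_item, payment_cleared, pick_ticket, priority_ship, shipped, stock_available, stock_low} — 12 facts.

12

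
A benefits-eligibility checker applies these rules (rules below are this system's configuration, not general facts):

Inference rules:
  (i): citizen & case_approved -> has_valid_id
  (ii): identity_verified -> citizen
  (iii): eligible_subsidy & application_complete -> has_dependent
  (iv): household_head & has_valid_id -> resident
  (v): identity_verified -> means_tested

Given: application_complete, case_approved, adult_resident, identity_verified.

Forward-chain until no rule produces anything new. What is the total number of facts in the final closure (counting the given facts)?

7

Round 1: (ii) [identity_verified -> citizen]; (v) [identity_verified -> means_tested]. New: citizen, means_tested.
Round 2: (i) [citizen & case_approved -> has_valid_id]. New: has_valid_id.
Closure: {adult_resident, application_complete, case_approved, citizen, has_valid_id, identity_verified, means_tested} — 7 facts.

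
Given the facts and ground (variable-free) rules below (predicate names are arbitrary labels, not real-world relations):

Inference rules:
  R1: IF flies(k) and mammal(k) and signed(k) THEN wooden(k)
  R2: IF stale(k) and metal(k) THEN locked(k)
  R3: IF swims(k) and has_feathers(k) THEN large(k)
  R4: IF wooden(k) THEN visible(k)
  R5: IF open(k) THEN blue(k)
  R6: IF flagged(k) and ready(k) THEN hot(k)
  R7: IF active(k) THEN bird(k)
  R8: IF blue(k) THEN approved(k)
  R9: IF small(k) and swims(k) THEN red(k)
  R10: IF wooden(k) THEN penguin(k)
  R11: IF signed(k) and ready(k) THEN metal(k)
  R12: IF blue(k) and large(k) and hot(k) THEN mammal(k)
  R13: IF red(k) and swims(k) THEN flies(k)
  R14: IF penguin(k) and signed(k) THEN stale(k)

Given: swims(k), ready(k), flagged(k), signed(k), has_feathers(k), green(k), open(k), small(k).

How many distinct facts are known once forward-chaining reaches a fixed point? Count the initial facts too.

21

[1] R3 [IF swims(k) and has_feathers(k) THEN large(k)]; R5 [IF open(k) THEN blue(k)]; R6 [IF flagged(k) and ready(k) THEN hot(k)]; R9 [IF small(k) and swims(k) THEN red(k)]; R11 [IF signed(k) and ready(k) THEN metal(k)]. ⇒ new: large(k), blue(k), hot(k), red(k), metal(k).
[2] R8 [IF blue(k) THEN approved(k)]; R12 [IF blue(k) and large(k) and hot(k) THEN mammal(k)]; R13 [IF red(k) and swims(k) THEN flies(k)]. ⇒ new: approved(k), mammal(k), flies(k).
[3] R1 [IF flies(k) and mammal(k) and signed(k) THEN wooden(k)]. ⇒ new: wooden(k).
[4] R4 [IF wooden(k) THEN visible(k)]; R10 [IF wooden(k) THEN penguin(k)]. ⇒ new: visible(k), penguin(k).
[5] R14 [IF penguin(k) and signed(k) THEN stale(k)]. ⇒ new: stale(k).
[6] R2 [IF stale(k) and metal(k) THEN locked(k)]. ⇒ new: locked(k).
Closure: {approved(k), blue(k), flagged(k), flies(k), green(k), has_feathers(k), hot(k), large(k), locked(k), mammal(k), metal(k), open(k), penguin(k), ready(k), red(k), signed(k), small(k), stale(k), swims(k), visible(k), wooden(k)} — 21 facts.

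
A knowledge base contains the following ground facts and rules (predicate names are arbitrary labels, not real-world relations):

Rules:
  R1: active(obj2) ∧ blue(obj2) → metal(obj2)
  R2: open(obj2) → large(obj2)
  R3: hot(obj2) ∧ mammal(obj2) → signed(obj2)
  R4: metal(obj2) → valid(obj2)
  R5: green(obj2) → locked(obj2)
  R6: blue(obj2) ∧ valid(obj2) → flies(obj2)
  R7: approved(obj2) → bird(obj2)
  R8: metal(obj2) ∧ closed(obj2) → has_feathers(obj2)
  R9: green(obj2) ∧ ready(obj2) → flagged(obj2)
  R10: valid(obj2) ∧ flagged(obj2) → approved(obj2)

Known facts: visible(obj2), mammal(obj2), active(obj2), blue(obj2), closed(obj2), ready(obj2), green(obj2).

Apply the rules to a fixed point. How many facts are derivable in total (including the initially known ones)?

Round 1: R1 [active(obj2) ∧ blue(obj2) → metal(obj2)]; R5 [green(obj2) → locked(obj2)]; R9 [green(obj2) ∧ ready(obj2) → flagged(obj2)]. New: metal(obj2), locked(obj2), flagged(obj2).
Round 2: R4 [metal(obj2) → valid(obj2)]; R8 [metal(obj2) ∧ closed(obj2) → has_feathers(obj2)]. New: valid(obj2), has_feathers(obj2).
Round 3: R6 [blue(obj2) ∧ valid(obj2) → flies(obj2)]; R10 [valid(obj2) ∧ flagged(obj2) → approved(obj2)]. New: flies(obj2), approved(obj2).
Round 4: R7 [approved(obj2) → bird(obj2)]. New: bird(obj2).
Closure: {active(obj2), approved(obj2), bird(obj2), blue(obj2), closed(obj2), flagged(obj2), flies(obj2), green(obj2), has_feathers(obj2), locked(obj2), mammal(obj2), metal(obj2), ready(obj2), valid(obj2), visible(obj2)} — 15 facts.

15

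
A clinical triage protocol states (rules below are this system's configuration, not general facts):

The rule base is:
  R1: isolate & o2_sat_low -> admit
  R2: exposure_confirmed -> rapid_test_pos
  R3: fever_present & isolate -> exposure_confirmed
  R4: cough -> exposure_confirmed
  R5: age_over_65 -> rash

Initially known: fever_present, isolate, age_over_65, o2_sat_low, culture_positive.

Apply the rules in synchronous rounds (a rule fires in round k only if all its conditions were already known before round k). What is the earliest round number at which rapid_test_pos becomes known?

2

Round 1 fires R1, R3, R5, giving admit, exposure_confirmed, rash.
Round 2 fires R2, giving rapid_test_pos.
rapid_test_pos first appears in round 2.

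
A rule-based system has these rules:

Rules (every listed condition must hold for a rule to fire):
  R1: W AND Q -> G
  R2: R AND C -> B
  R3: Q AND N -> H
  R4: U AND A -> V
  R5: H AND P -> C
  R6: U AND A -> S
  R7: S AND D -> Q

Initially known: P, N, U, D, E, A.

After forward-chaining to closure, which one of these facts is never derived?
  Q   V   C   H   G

Round 1 — R4, R6, derive V, S.
Round 2 — R7, derive Q.
Round 3 — R3, derive H.
Round 4 — R5, derive C.
Derived: Q (round 2), V (round 1), H (round 3), C (round 4). G never appears in any round.

G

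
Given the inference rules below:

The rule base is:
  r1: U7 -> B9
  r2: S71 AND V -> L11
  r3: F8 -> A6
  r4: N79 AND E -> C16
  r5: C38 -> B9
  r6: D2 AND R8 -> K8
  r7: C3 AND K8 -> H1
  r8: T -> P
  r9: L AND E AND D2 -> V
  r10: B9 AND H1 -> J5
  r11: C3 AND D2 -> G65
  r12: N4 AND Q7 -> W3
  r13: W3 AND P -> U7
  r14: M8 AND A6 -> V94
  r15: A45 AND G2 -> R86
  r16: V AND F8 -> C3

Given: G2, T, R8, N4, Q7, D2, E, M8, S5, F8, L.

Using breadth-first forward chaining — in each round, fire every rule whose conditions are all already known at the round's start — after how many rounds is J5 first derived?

Round 1 fires r3, r6, r8, r9, r12, giving A6, K8, P, V, W3.
Round 2 fires r13, r14, r16, giving U7, V94, C3.
Round 3 fires r1, r7, r11, giving B9, H1, G65.
Round 4 fires r10, giving J5.
J5 first appears in round 4.

4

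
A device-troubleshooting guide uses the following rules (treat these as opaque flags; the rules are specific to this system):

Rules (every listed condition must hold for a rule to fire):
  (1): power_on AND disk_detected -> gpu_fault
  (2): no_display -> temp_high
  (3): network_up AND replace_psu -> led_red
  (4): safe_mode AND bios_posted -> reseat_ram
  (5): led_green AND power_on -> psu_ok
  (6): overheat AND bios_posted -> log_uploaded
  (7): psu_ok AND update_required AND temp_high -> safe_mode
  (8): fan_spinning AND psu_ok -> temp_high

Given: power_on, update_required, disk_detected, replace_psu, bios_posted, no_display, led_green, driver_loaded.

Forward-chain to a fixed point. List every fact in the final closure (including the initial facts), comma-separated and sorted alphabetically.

bios_posted, disk_detected, driver_loaded, gpu_fault, led_green, no_display, power_on, psu_ok, replace_psu, reseat_ram, safe_mode, temp_high, update_required

Round 1 — (1), (2), (5), derive gpu_fault, temp_high, psu_ok.
Round 2 — (7), derive safe_mode.
Round 3 — (4), derive reseat_ram.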